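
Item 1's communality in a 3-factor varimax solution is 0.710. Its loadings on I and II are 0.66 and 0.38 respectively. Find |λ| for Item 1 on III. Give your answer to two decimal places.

0.36

Under orthogonal rotation h² = Σλ², so λ_III² = h² − (0.5800) = 0.710 − 0.5800 = 0.1300.
|λ| = √0.1300 = 0.3606.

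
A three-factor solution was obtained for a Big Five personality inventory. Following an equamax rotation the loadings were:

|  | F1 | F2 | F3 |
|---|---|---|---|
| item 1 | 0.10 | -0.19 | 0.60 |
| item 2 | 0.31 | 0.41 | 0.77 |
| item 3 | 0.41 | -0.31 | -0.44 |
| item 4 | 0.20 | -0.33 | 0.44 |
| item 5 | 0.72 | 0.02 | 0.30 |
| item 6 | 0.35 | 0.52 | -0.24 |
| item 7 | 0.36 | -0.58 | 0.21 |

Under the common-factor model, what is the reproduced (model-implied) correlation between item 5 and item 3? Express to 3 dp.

0.157

r̂ = Σ λ_i·λ_j across factors = (0.72)(0.41) + (0.02)(-0.31) + (0.30)(-0.44)
  = +0.2952 -0.0062 -0.1320 = 0.1570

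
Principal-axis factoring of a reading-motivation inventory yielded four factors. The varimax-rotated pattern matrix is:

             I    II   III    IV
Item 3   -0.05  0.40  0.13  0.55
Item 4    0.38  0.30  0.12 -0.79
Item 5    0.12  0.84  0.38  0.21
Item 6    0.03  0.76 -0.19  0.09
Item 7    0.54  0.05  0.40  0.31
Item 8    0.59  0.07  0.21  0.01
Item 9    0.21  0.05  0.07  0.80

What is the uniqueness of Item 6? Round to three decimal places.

0.377

h² = 0.03² + 0.76² + (-0.19)² + 0.09² = 0.0009 + 0.5776 + 0.0361 + 0.0081 = 0.6227
Uniqueness u² = 1 − h² = 1 − 0.6227 = 0.3773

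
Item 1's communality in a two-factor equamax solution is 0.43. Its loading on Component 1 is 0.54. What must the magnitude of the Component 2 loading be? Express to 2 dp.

0.37

Under orthogonal rotation h² = Σλ², so λ_Component 2² = h² − (0.2916) = 0.43 − 0.2916 = 0.1384.
|λ| = √0.1384 = 0.3720.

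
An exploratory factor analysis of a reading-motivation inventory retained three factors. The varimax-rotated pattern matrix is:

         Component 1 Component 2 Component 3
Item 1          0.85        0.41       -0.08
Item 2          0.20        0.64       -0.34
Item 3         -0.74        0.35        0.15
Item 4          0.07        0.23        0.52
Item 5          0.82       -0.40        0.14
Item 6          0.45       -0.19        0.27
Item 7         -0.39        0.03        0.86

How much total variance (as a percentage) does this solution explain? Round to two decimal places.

Communalities: 0.8970, 0.5652, 0.6926, 0.3282, 0.8520, 0.3115, 0.8926; Σh² = 4.5391.
Total variance with 7 standardized items is 7, so the solution explains 4.5391/7 = 0.6484 = 64.84%.

64.84%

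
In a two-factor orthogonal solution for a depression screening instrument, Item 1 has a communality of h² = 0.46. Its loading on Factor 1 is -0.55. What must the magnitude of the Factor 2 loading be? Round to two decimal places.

0.40

Under orthogonal rotation h² = Σλ², so λ_Factor 2² = h² − (0.3025) = 0.46 − 0.3025 = 0.1575.
|λ| = √0.1575 = 0.3969.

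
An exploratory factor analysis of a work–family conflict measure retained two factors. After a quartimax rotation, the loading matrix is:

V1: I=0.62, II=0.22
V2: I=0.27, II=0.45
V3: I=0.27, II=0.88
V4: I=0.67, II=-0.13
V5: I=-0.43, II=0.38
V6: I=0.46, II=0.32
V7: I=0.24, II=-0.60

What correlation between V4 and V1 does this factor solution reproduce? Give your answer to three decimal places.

r̂ = Σ λ_i·λ_j across factors = (0.67)(0.62) + (-0.13)(0.22)
  = +0.4154 -0.0286 = 0.3868

0.387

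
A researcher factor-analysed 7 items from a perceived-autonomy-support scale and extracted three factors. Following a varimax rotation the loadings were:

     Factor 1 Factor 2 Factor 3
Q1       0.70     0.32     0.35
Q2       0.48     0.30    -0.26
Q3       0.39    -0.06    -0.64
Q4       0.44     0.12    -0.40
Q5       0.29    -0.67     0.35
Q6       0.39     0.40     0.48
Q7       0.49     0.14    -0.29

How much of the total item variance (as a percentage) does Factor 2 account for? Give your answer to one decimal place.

SS loadings for Factor 2 = 0.32² + 0.30² + (-0.06)² + 0.12² + (-0.67)² + 0.40² + 0.14² = 0.8389
With 7 standardized items, total variance = 7. Proportion = 0.8389/7 = 0.1198 → 11.98%.

12.0%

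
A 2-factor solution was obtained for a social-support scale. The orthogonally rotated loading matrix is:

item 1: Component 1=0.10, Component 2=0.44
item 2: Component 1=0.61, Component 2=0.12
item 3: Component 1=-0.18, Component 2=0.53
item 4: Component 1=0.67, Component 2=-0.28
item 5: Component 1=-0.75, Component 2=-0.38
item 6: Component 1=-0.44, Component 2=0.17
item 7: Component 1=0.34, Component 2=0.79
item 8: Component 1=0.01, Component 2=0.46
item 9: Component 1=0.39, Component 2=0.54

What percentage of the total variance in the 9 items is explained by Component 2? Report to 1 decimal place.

SS loadings for Component 2 = 0.44² + 0.12² + 0.53² + (-0.28)² + (-0.38)² + 0.17² + 0.79² + 0.46² + 0.54² = 1.8679
With 9 standardized items, total variance = 9. Proportion = 1.8679/9 = 0.2075 → 20.75%.

20.8%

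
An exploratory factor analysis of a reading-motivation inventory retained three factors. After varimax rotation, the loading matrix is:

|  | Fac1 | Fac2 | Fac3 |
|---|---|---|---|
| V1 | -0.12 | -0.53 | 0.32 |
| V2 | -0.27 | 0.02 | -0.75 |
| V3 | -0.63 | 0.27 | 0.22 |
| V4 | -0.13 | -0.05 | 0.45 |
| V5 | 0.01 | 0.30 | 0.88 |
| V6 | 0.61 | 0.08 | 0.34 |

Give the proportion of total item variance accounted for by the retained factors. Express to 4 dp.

0.5220

SS loadings by factor: 0.8733, 0.4531, 1.8058; total = 3.1322.
Total variance with 6 standardized items is 6, so the solution explains 3.1322/6 = 0.5220.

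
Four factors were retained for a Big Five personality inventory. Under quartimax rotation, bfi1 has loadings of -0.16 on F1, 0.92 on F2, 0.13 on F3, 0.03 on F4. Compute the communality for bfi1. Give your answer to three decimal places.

0.890

h² = (-0.16)² + 0.92² + 0.13² + 0.03² = 0.0256 + 0.8464 + 0.0169 + 0.0009 = 0.8898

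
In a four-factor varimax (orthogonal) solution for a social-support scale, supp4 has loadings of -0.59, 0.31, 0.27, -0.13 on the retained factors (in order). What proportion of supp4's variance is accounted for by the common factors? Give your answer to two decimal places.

0.53

h² = (-0.59)² + 0.31² + 0.27² + (-0.13)² = 0.3481 + 0.0961 + 0.0729 + 0.0169 = 0.5340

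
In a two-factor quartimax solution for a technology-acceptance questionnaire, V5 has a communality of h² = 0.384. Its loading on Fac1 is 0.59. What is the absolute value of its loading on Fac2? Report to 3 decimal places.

Under orthogonal rotation h² = Σλ², so λ_Fac2² = h² − (0.3481) = 0.384 − 0.3481 = 0.0359.
|λ| = √0.0359 = 0.1895.

0.189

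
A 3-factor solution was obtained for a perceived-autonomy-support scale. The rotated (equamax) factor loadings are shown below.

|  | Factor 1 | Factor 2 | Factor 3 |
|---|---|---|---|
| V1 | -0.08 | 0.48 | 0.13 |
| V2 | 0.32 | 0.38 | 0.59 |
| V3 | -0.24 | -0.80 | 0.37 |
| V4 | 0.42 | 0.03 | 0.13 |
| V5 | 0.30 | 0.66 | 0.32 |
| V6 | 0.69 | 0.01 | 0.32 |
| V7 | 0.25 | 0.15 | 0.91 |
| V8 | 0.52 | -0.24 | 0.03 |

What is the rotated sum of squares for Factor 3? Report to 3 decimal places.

1.553

SS loadings for Factor 3 = 0.13² + 0.59² + 0.37² + 0.13² + 0.32² + 0.32² + 0.91² + 0.03² = 0.0169 + 0.3481 + 0.1369 + 0.0169 + 0.1024 + 0.1024 + 0.8281 + 0.0009 = 1.5526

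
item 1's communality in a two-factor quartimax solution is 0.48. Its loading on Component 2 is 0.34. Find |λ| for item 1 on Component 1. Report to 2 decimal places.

0.60

Under orthogonal rotation h² = Σλ², so λ_Component 1² = h² − (0.1156) = 0.48 − 0.1156 = 0.3644.
|λ| = √0.3644 = 0.6037.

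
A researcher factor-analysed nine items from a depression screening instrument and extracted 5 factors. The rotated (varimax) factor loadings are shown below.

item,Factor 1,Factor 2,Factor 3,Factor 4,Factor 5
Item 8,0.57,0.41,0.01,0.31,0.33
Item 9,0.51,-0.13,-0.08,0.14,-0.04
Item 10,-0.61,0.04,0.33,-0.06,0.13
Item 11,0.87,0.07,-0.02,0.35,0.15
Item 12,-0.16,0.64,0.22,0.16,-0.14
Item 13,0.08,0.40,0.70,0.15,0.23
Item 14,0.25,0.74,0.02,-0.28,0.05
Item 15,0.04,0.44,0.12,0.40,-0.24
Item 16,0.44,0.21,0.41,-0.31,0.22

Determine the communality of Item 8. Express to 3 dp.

h² = 0.57² + 0.41² + 0.01² + 0.31² + 0.33² = 0.3249 + 0.1681 + 0.0001 + 0.0961 + 0.1089 = 0.6981

0.698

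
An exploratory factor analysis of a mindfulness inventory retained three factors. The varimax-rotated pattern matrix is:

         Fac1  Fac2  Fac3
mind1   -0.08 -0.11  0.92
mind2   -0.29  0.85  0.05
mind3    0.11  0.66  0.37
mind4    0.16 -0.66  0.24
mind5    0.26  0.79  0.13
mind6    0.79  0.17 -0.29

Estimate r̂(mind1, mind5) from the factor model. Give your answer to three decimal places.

0.012

r̂ = Σ λ_i·λ_j across factors = (-0.08)(0.26) + (-0.11)(0.79) + (0.92)(0.13)
  = -0.0208 -0.0869 +0.1196 = 0.0119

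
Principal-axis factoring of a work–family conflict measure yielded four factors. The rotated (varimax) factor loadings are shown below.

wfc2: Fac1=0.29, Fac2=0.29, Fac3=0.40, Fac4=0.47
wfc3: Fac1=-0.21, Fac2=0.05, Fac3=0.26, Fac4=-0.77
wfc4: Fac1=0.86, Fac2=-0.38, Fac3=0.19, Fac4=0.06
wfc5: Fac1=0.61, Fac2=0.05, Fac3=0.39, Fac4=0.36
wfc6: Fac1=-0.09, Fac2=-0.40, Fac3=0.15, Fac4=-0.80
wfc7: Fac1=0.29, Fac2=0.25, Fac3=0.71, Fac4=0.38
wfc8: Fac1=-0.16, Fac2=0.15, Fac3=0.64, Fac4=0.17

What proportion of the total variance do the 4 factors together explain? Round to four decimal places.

0.7069

SS loadings by factor: 1.3577, 0.4785, 1.3520, 1.7603; total = 4.9485.
Total variance with 7 standardized items is 7, so the solution explains 4.9485/7 = 0.7069.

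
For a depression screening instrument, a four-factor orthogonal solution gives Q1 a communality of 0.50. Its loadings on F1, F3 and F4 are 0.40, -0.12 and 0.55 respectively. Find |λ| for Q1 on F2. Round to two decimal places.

Under orthogonal rotation h² = Σλ², so λ_F2² = h² − (0.4769) = 0.50 − 0.4769 = 0.0231.
|λ| = √0.0231 = 0.1520.

0.15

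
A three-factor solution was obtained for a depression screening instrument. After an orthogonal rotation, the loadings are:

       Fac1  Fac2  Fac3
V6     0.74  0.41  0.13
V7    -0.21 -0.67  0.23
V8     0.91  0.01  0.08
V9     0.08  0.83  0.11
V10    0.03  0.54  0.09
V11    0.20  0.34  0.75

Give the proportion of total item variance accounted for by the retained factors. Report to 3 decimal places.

0.640

SS loadings by factor: 1.4671, 1.7132, 0.6589; total = 3.8392.
Total variance with 6 standardized items is 6, so the solution explains 3.8392/6 = 0.6399.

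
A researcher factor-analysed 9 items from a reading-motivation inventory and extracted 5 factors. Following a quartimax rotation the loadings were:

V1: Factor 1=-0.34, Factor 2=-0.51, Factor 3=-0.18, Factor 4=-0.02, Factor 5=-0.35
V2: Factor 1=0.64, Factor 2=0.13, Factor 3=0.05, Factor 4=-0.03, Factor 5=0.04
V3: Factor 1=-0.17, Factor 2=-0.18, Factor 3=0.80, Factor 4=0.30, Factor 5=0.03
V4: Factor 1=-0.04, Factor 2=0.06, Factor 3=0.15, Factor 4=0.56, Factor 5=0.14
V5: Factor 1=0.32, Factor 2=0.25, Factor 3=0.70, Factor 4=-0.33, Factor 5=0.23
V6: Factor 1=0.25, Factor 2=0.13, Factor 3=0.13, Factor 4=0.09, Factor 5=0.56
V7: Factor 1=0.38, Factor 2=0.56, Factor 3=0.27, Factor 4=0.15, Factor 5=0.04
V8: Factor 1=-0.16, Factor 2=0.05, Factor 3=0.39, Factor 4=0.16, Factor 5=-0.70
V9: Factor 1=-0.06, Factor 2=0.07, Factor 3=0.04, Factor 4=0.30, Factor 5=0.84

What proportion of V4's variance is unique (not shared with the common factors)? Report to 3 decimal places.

0.639

h² = (-0.04)² + 0.06² + 0.15² + 0.56² + 0.14² = 0.0016 + 0.0036 + 0.0225 + 0.3136 + 0.0196 = 0.3609
Uniqueness u² = 1 − h² = 1 − 0.3609 = 0.6391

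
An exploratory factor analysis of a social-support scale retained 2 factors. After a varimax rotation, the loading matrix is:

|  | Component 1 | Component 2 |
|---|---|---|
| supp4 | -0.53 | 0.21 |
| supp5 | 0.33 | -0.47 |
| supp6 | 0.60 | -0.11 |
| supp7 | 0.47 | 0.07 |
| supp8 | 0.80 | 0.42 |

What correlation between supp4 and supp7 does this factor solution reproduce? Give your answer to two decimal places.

r̂ = Σ λ_i·λ_j across factors = (-0.53)(0.47) + (0.21)(0.07)
  = -0.2491 +0.0147 = -0.2344

-0.23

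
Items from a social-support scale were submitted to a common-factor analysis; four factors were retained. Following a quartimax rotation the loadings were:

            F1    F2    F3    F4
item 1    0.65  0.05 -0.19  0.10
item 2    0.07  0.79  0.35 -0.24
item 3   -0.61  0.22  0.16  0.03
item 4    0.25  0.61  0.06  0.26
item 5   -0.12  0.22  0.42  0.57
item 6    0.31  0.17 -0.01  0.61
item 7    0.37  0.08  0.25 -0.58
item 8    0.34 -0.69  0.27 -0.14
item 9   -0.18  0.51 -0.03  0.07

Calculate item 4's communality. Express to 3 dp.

h² = 0.25² + 0.61² + 0.06² + 0.26² = 0.0625 + 0.3721 + 0.0036 + 0.0676 = 0.5058

0.506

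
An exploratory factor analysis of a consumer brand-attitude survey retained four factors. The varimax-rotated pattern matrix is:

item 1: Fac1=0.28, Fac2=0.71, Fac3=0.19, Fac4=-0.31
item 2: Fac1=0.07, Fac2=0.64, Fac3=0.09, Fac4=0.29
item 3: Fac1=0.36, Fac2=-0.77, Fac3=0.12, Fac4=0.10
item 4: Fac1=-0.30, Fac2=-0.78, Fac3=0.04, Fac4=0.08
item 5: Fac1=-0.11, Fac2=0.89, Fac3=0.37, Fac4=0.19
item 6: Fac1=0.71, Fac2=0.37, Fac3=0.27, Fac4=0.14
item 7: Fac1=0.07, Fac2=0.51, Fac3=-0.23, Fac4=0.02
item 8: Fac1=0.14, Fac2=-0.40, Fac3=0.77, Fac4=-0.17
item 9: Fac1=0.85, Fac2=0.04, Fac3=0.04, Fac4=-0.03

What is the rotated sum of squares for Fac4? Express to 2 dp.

SS loadings for Fac4 = (-0.31)² + 0.29² + 0.10² + 0.08² + 0.19² + 0.14² + 0.02² + (-0.17)² + (-0.03)² = 0.0961 + 0.0841 + 0.0100 + 0.0064 + 0.0361 + 0.0196 + 0.0004 + 0.0289 + 0.0009 = 0.2825

0.28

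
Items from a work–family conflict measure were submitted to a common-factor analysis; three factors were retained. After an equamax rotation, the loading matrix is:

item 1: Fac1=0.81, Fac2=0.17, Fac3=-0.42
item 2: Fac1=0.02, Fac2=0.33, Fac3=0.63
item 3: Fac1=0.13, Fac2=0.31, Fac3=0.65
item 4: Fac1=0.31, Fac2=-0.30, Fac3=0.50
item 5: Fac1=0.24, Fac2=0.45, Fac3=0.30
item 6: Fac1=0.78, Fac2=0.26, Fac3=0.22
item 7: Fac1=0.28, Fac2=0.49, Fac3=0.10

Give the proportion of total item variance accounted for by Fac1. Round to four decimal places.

0.2163

SS loadings for Fac1 = 0.81² + 0.02² + 0.13² + 0.31² + 0.24² + 0.78² + 0.28² = 1.5139
Proportion of variance = 1.5139 / 7 = 0.2163.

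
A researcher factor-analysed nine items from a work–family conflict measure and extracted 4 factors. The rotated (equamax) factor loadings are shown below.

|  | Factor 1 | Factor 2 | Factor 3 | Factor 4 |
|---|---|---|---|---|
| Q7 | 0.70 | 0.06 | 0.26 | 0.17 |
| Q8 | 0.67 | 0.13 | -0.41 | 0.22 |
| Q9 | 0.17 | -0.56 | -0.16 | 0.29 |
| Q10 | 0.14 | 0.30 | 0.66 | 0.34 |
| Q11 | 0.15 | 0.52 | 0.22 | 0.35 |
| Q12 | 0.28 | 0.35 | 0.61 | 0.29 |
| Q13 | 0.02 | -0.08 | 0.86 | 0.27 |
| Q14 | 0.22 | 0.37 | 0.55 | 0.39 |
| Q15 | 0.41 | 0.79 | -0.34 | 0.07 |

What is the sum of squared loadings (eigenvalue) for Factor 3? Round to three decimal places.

2.275

SS loadings for Factor 3 = 0.26² + (-0.41)² + (-0.16)² + 0.66² + 0.22² + 0.61² + 0.86² + 0.55² + (-0.34)² = 0.0676 + 0.1681 + 0.0256 + 0.4356 + 0.0484 + 0.3721 + 0.7396 + 0.3025 + 0.1156 = 2.2751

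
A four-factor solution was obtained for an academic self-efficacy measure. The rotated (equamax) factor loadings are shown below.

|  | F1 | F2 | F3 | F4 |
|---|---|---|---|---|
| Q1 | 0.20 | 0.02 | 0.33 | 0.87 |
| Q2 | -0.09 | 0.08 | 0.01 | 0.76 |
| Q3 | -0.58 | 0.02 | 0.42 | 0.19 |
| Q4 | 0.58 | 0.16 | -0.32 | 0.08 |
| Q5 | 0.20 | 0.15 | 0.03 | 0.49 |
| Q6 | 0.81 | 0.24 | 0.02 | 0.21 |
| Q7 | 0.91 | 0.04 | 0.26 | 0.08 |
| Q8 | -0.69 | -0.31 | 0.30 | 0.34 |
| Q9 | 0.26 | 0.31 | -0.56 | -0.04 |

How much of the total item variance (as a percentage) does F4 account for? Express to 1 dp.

SS loadings for F4 = 0.87² + 0.76² + 0.19² + 0.08² + 0.49² + 0.21² + 0.08² + 0.34² + (-0.04)² = 1.7848
With 9 standardized items, total variance = 9. Proportion = 1.7848/9 = 0.1983 → 19.83%.

19.8%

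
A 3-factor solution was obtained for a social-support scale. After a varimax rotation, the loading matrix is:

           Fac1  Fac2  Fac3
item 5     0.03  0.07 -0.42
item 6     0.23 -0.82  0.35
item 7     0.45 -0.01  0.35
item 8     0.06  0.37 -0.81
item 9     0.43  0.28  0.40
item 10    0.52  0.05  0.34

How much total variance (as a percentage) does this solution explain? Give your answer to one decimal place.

SS loadings by factor: 0.7152, 0.8952, 1.3531; total = 2.9635.
Total variance with 6 standardized items is 6, so the solution explains 2.9635/6 = 0.4939 = 49.39%.

49.4%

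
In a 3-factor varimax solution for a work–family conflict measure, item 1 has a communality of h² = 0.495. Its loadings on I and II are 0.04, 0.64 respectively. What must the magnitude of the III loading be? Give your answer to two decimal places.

0.29

Under orthogonal rotation h² = Σλ², so λ_III² = h² − (0.4112) = 0.495 − 0.4112 = 0.0838.
|λ| = √0.0838 = 0.2895.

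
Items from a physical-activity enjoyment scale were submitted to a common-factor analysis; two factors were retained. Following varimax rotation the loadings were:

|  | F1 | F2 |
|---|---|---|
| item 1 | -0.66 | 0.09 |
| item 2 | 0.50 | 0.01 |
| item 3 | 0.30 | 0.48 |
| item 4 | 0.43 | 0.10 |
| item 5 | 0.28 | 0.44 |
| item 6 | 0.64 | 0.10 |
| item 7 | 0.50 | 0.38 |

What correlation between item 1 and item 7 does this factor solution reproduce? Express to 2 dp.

r̂ = Σ λ_i·λ_j across factors = (-0.66)(0.50) + (0.09)(0.38)
  = -0.3300 +0.0342 = -0.2958

-0.30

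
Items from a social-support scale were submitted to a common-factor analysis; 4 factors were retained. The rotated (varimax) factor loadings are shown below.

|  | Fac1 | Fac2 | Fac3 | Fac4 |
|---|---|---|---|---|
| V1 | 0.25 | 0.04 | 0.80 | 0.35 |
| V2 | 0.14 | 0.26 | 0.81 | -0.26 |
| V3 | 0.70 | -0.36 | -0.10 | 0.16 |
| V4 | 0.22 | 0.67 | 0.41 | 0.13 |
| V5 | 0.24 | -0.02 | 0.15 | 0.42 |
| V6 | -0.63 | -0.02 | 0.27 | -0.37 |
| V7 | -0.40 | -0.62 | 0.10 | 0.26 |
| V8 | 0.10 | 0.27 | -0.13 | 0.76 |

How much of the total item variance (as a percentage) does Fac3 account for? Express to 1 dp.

SS loadings for Fac3 = 0.80² + 0.81² + (-0.10)² + 0.41² + 0.15² + 0.27² + 0.10² + (-0.13)² = 1.5965
With 8 standardized items, total variance = 8. Proportion = 1.5965/8 = 0.1996 → 19.96%.

20.0%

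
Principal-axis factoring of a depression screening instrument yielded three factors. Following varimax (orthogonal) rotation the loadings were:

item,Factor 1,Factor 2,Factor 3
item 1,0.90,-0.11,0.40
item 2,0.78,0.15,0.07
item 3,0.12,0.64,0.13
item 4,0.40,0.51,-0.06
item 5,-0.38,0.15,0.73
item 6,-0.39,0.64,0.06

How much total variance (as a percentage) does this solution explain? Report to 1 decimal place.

62.5%

Communalities: 0.9821, 0.6358, 0.4409, 0.4237, 0.6998, 0.5653; Σh² = 3.7476.
Total variance with 6 standardized items is 6, so the solution explains 3.7476/6 = 0.6246 = 62.46%.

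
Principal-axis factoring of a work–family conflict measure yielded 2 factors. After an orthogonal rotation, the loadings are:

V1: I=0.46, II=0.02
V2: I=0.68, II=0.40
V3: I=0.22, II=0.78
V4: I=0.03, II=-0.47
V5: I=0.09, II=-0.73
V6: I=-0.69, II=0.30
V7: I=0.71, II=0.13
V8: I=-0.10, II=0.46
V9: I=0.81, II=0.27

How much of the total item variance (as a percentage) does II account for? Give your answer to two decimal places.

SS loadings for II = 0.02² + 0.40² + 0.78² + (-0.47)² + (-0.73)² + 0.30² + 0.13² + 0.46² + 0.27² = 1.9140
With 9 standardized items, total variance = 9. Proportion = 1.9140/9 = 0.2127 → 21.27%.

21.27%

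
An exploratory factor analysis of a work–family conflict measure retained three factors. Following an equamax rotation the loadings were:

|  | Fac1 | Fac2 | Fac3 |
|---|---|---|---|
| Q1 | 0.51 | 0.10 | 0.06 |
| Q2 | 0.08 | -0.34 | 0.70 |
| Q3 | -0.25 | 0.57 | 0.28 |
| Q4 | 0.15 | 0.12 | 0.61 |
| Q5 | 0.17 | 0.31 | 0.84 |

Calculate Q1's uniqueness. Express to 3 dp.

0.726

h² = 0.51² + 0.10² + 0.06² = 0.2601 + 0.0100 + 0.0036 = 0.2737
Uniqueness u² = 1 − h² = 1 − 0.2737 = 0.7263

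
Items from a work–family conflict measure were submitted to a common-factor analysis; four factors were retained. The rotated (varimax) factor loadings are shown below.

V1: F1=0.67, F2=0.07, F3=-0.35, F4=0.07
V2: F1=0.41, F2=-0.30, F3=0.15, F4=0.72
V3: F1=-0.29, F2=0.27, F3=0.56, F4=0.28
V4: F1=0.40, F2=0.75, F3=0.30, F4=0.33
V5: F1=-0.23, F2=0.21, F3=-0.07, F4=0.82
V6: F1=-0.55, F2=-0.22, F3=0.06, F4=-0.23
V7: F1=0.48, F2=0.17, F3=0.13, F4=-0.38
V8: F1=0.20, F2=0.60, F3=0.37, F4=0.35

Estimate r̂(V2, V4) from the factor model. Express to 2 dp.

r̂ = Σ λ_i·λ_j across factors = (0.41)(0.40) + (-0.30)(0.75) + (0.15)(0.30) + (0.72)(0.33)
  = +0.1640 -0.2250 +0.0450 +0.2376 = 0.2216

0.22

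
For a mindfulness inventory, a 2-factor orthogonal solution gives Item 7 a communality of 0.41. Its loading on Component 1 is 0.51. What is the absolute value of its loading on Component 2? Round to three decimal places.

Under orthogonal rotation h² = Σλ², so λ_Component 2² = h² − (0.2601) = 0.41 − 0.2601 = 0.1499.
|λ| = √0.1499 = 0.3872.

0.387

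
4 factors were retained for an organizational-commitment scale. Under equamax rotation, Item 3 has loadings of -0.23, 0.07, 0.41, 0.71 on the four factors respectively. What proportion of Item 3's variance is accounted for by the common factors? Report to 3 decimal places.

0.730

h² = (-0.23)² + 0.07² + 0.41² + 0.71² = 0.0529 + 0.0049 + 0.1681 + 0.5041 = 0.7300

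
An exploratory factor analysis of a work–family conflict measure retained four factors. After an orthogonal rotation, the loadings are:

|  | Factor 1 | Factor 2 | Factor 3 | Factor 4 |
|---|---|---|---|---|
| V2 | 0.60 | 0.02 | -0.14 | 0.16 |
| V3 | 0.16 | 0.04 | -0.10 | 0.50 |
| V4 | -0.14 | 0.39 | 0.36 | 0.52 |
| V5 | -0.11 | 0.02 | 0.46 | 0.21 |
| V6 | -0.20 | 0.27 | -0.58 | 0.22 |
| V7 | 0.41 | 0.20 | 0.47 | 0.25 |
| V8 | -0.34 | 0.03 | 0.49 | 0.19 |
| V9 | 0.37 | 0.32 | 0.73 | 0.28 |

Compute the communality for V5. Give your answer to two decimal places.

h² = (-0.11)² + 0.02² + 0.46² + 0.21² = 0.0121 + 0.0004 + 0.2116 + 0.0441 = 0.2682

0.27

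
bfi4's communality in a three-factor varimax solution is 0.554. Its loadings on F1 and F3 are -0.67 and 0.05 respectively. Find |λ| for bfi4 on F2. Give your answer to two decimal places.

Under orthogonal rotation h² = Σλ², so λ_F2² = h² − (0.4514) = 0.554 − 0.4514 = 0.1026.
|λ| = √0.1026 = 0.3203.

0.32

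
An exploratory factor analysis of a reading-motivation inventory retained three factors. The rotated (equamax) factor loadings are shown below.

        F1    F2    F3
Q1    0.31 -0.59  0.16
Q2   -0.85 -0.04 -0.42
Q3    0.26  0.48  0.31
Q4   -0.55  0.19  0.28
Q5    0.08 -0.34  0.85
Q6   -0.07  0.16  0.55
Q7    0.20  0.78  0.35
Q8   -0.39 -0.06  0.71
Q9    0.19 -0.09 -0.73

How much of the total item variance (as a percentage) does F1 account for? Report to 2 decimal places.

SS loadings for F1 = 0.31² + (-0.85)² + 0.26² + (-0.55)² + 0.08² + (-0.07)² + 0.20² + (-0.39)² + 0.19² = 1.4282
With 9 standardized items, total variance = 9. Proportion = 1.4282/9 = 0.1587 → 15.87%.

15.87%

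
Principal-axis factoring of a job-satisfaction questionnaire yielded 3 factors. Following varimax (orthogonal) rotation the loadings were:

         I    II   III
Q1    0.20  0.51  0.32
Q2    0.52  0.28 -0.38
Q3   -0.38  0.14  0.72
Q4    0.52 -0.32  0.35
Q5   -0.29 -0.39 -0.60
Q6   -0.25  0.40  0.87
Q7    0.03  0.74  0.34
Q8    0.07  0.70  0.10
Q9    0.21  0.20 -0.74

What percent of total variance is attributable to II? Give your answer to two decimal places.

20.56%

SS loadings for II = 0.51² + 0.28² + 0.14² + (-0.32)² + (-0.39)² + 0.40² + 0.74² + 0.70² + 0.20² = 1.8502
With 9 standardized items, total variance = 9. Proportion = 1.8502/9 = 0.2056 → 20.56%.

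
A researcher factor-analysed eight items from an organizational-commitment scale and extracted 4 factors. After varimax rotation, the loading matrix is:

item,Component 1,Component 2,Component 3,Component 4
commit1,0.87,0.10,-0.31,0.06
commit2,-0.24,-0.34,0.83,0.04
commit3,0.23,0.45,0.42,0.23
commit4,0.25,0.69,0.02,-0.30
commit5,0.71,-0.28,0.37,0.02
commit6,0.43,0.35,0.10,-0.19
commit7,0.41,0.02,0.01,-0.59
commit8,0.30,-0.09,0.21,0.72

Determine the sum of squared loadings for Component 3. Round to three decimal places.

SS loadings for Component 3 = (-0.31)² + 0.83² + 0.42² + 0.02² + 0.37² + 0.10² + 0.01² + 0.21² = 0.0961 + 0.6889 + 0.1764 + 0.0004 + 0.1369 + 0.0100 + 0.0001 + 0.0441 = 1.1529

1.153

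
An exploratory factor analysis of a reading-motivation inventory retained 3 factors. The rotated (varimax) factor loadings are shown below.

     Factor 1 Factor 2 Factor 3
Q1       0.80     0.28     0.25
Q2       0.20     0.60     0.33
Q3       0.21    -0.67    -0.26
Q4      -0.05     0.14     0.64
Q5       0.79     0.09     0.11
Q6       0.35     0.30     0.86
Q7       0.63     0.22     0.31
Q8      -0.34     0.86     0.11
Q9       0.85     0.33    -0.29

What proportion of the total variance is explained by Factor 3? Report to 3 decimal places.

0.177

SS loadings for Factor 3 = 0.25² + 0.33² + (-0.26)² + 0.64² + 0.11² + 0.86² + 0.31² + 0.11² + (-0.29)² = 1.5926
Proportion of variance = 1.5926 / 9 = 0.1770.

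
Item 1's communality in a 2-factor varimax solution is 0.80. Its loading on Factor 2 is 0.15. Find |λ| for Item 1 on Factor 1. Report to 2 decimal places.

0.88

Under orthogonal rotation h² = Σλ², so λ_Factor 1² = h² − (0.0225) = 0.80 − 0.0225 = 0.7775.
|λ| = √0.7775 = 0.8818.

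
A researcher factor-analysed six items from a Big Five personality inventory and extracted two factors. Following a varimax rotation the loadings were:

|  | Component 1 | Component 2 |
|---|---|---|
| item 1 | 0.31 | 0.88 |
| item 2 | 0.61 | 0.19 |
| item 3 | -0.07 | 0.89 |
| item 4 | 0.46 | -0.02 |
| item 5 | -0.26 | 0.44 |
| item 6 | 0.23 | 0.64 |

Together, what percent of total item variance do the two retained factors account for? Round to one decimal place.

50.2%

Communalities: 0.8705, 0.4082, 0.7970, 0.2120, 0.2612, 0.4625; Σh² = 3.0114.
Total variance with 6 standardized items is 6, so the solution explains 3.0114/6 = 0.5019 = 50.19%.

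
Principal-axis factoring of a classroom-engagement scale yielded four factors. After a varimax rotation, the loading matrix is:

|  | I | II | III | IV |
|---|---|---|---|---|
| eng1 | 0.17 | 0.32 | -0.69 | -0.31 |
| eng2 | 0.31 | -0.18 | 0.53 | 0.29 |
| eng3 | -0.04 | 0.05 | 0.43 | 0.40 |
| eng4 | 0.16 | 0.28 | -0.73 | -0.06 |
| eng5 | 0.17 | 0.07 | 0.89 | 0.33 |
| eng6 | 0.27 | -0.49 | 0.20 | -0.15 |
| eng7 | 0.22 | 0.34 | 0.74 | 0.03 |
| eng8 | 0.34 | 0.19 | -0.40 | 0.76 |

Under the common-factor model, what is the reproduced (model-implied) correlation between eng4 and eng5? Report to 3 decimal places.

-0.623

r̂ = Σ λ_i·λ_j across factors = (0.16)(0.17) + (0.28)(0.07) + (-0.73)(0.89) + (-0.06)(0.33)
  = +0.0272 +0.0196 -0.6497 -0.0198 = -0.6227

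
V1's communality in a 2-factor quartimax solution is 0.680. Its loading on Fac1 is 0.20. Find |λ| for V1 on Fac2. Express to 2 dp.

Under orthogonal rotation h² = Σλ², so λ_Fac2² = h² − (0.0400) = 0.680 − 0.0400 = 0.6400.
|λ| = √0.6400 = 0.8000.

0.80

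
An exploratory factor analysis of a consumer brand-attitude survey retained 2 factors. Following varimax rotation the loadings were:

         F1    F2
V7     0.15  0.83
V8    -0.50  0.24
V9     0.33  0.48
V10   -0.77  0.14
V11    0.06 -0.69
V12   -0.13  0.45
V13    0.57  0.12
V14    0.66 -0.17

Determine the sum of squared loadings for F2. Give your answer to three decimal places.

SS loadings for F2 = 0.83² + 0.24² + 0.48² + 0.14² + (-0.69)² + 0.45² + 0.12² + (-0.17)² = 0.6889 + 0.0576 + 0.2304 + 0.0196 + 0.4761 + 0.2025 + 0.0144 + 0.0289 = 1.7184

1.718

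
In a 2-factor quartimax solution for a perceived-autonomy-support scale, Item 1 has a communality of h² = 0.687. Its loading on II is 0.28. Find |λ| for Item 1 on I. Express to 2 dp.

Under orthogonal rotation h² = Σλ², so λ_I² = h² − (0.0784) = 0.687 − 0.0784 = 0.6086.
|λ| = √0.6086 = 0.7801.

0.78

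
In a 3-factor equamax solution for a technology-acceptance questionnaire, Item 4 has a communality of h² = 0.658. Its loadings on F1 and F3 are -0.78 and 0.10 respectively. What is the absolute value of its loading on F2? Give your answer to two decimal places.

0.20

Under orthogonal rotation h² = Σλ², so λ_F2² = h² − (0.6184) = 0.658 − 0.6184 = 0.0396.
|λ| = √0.0396 = 0.1990.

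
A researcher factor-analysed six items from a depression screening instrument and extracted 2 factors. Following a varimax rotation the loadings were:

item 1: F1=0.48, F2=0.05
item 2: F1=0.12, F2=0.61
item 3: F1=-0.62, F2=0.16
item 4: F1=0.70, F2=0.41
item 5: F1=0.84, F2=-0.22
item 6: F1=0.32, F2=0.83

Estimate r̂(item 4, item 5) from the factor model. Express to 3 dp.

r̂ = Σ λ_i·λ_j across factors = (0.70)(0.84) + (0.41)(-0.22)
  = +0.5880 -0.0902 = 0.4978

0.498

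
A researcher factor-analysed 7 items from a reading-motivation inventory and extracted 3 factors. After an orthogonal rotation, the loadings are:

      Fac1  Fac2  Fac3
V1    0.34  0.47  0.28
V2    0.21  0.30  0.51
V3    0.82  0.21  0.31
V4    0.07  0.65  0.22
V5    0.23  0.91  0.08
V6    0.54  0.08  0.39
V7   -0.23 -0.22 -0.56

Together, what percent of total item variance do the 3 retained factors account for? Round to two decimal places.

Communalities: 0.4149, 0.3942, 0.8126, 0.4758, 0.8874, 0.4501, 0.4149; Σh² = 3.8499.
Total variance with 7 standardized items is 7, so the solution explains 3.8499/7 = 0.5500 = 55.00%.

55.00%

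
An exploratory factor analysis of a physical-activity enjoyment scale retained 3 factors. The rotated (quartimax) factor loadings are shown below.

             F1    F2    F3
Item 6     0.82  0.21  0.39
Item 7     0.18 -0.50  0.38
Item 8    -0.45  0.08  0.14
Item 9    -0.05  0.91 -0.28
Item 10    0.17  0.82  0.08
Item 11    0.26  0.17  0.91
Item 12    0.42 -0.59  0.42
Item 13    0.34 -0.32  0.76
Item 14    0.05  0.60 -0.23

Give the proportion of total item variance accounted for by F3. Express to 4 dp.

0.2262

SS loadings for F3 = 0.39² + 0.38² + 0.14² + (-0.28)² + 0.08² + 0.91² + 0.42² + 0.76² + (-0.23)² = 2.0359
Proportion of variance = 2.0359 / 9 = 0.2262.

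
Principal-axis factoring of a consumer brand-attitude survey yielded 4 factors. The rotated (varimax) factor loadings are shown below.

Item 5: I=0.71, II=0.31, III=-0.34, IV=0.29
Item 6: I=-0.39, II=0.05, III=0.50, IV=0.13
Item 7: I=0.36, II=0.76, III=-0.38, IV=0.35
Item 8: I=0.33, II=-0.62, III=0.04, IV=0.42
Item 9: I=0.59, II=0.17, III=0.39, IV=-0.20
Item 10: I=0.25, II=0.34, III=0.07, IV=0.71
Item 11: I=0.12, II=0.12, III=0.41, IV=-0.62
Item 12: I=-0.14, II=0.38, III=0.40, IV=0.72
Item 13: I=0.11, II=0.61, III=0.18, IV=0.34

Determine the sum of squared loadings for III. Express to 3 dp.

SS loadings for III = (-0.34)² + 0.50² + (-0.38)² + 0.04² + 0.39² + 0.07² + 0.41² + 0.40² + 0.18² = 0.1156 + 0.2500 + 0.1444 + 0.0016 + 0.1521 + 0.0049 + 0.1681 + 0.1600 + 0.0324 = 1.0291

1.029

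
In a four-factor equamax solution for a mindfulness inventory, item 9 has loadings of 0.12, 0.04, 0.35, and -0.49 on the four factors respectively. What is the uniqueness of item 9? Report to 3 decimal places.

0.621

h² = 0.12² + 0.04² + 0.35² + (-0.49)² = 0.0144 + 0.0016 + 0.1225 + 0.2401 = 0.3786
Uniqueness u² = 1 − h² = 1 − 0.3786 = 0.6214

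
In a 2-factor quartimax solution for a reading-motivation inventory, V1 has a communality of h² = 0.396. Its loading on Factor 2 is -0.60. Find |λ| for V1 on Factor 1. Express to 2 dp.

Under orthogonal rotation h² = Σλ², so λ_Factor 1² = h² − (0.3600) = 0.396 − 0.3600 = 0.0360.
|λ| = √0.0360 = 0.1897.

0.19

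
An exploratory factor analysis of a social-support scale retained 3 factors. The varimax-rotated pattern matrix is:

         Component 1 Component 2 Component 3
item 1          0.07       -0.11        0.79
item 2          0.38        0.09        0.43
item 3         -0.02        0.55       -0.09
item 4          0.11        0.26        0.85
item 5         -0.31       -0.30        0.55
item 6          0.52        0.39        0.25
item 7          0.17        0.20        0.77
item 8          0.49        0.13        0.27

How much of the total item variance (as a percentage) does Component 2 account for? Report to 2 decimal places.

SS loadings for Component 2 = (-0.11)² + 0.09² + 0.55² + 0.26² + (-0.30)² + 0.39² + 0.20² + 0.13² = 0.6893
With 8 standardized items, total variance = 8. Proportion = 0.6893/8 = 0.0862 → 8.62%.

8.62%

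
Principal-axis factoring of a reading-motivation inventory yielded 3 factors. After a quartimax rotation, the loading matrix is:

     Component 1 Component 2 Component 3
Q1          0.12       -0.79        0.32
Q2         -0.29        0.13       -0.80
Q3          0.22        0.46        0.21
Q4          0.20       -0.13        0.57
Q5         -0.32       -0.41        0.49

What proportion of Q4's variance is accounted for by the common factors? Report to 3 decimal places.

0.382

h² = 0.20² + (-0.13)² + 0.57² = 0.0400 + 0.0169 + 0.3249 = 0.3818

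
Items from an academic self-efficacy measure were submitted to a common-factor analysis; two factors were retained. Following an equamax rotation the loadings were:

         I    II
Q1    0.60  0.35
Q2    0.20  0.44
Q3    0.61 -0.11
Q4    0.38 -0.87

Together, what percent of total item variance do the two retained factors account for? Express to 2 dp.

50.04%

SS loadings by factor: 0.9165, 1.0851; total = 2.0016.
Total variance with 4 standardized items is 4, so the solution explains 2.0016/4 = 0.5004 = 50.04%.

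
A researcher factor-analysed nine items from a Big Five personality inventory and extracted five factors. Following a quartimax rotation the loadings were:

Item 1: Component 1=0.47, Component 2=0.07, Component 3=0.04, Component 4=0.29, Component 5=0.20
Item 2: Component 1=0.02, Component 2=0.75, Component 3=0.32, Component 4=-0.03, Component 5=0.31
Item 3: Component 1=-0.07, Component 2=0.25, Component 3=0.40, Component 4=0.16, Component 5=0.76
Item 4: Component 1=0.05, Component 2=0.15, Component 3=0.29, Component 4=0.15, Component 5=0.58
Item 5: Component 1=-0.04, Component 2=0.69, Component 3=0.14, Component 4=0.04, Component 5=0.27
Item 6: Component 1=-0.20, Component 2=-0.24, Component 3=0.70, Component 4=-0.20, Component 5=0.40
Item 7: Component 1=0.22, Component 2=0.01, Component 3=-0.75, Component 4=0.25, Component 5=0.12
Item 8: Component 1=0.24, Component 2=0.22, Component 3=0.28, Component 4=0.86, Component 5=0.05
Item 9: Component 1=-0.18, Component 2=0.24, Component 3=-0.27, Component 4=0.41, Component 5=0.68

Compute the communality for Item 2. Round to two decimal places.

0.76

h² = 0.02² + 0.75² + 0.32² + (-0.03)² + 0.31² = 0.0004 + 0.5625 + 0.1024 + 0.0009 + 0.0961 = 0.7623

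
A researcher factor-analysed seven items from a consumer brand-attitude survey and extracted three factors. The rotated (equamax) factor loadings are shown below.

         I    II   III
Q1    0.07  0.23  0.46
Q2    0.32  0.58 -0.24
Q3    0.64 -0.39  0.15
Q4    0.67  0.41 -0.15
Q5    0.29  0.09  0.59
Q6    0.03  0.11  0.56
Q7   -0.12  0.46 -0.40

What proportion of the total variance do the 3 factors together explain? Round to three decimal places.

0.449

Communalities: 0.2694, 0.4964, 0.5842, 0.6395, 0.4403, 0.3266, 0.3860; Σh² = 3.1424.
Total variance with 7 standardized items is 7, so the solution explains 3.1424/7 = 0.4489.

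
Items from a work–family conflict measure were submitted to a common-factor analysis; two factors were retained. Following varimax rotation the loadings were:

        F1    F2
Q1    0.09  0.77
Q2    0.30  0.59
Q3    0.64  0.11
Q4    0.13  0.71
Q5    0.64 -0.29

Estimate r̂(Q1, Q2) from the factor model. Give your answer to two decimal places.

r̂ = Σ λ_i·λ_j across factors = (0.09)(0.30) + (0.77)(0.59)
  = +0.0270 +0.4543 = 0.4813

0.48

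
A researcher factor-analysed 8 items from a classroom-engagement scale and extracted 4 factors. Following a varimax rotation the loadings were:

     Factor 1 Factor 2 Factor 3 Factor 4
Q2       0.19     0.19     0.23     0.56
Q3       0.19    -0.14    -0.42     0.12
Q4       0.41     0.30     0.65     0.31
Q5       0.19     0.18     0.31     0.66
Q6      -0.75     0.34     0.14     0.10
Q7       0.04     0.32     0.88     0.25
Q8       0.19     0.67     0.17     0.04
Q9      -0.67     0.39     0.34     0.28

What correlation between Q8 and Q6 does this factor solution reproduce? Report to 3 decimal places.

r̂ = Σ λ_i·λ_j across factors = (0.19)(-0.75) + (0.67)(0.34) + (0.17)(0.14) + (0.04)(0.10)
  = -0.1425 +0.2278 +0.0238 +0.0040 = 0.1131

0.113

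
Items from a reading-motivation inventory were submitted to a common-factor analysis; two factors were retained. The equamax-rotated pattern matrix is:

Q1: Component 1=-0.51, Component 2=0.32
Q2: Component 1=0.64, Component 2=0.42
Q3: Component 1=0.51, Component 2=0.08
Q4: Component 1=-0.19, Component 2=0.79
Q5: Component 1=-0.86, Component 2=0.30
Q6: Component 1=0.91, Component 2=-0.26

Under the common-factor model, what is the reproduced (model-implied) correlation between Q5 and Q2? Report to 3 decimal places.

-0.424

r̂ = Σ λ_i·λ_j across factors = (-0.86)(0.64) + (0.30)(0.42)
  = -0.5504 +0.1260 = -0.4244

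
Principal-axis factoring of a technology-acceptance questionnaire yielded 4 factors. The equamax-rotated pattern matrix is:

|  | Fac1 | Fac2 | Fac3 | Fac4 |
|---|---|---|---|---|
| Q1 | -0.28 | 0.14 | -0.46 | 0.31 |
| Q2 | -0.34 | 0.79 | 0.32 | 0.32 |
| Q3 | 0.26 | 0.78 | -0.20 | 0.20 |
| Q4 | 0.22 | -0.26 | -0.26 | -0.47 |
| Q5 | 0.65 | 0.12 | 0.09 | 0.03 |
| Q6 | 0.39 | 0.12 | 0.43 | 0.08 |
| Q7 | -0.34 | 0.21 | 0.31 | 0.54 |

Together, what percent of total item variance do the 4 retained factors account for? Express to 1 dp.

SS loadings by factor: 1.0002, 1.3926, 0.7107, 0.7583; total = 3.8618.
Total variance with 7 standardized items is 7, so the solution explains 3.8618/7 = 0.5517 = 55.17%.

55.2%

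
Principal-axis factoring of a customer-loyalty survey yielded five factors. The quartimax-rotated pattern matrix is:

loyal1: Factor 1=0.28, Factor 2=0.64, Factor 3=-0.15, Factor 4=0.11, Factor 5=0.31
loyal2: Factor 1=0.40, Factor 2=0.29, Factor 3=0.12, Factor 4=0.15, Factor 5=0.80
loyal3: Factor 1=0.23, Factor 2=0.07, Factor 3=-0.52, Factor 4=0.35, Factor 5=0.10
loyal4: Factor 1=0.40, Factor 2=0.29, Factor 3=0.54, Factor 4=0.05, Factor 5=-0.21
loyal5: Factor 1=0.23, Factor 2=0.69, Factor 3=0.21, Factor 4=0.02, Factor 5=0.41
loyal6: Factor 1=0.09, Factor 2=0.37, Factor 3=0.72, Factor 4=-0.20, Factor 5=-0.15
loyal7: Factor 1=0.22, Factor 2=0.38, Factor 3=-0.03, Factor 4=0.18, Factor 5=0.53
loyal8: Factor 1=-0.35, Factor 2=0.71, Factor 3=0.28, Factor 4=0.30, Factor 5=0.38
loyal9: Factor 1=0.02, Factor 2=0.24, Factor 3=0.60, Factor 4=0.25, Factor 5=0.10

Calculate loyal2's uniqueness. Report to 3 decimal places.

0.079

h² = 0.40² + 0.29² + 0.12² + 0.15² + 0.80² = 0.1600 + 0.0841 + 0.0144 + 0.0225 + 0.6400 = 0.9210
Uniqueness u² = 1 − h² = 1 − 0.9210 = 0.0790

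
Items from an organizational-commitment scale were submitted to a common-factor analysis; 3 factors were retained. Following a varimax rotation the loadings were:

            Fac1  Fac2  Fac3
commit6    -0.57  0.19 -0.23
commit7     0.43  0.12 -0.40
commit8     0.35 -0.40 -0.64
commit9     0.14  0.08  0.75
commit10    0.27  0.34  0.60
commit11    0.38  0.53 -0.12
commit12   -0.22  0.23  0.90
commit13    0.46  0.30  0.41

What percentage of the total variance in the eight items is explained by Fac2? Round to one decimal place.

SS loadings for Fac2 = 0.19² + 0.12² + (-0.40)² + 0.08² + 0.34² + 0.53² + 0.23² + 0.30² = 0.7563
With 8 standardized items, total variance = 8. Proportion = 0.7563/8 = 0.0945 → 9.45%.

9.5%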